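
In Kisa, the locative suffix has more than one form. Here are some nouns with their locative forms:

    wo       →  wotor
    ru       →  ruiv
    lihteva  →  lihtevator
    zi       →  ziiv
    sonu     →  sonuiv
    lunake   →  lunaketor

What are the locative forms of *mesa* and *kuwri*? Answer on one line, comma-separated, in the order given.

The alternation tracks the last vowel of the stem — -iv when the last vowel of the stem is a high vowel (*ru*, *zi*, *sonu*); -tor when the last vowel of the stem is a non-high vowel (*wo*, *lihteva*, *lunake*).
*mesa*: last vowel = /a/, a non-high vowel → -tor → *mesator*.
*kuwri*: last vowel = /i/, a high vowel → -iv → *kuwriiv*.

mesator, kuwriiv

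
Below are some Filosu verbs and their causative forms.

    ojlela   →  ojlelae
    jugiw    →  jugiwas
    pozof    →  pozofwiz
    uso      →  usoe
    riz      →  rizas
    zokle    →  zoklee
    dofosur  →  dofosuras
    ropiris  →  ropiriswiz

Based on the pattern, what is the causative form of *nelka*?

Looking at the final sound of each stem: -wiz when the stem ends in a voiceless consonant (*pozof*, *ropiris*); -as when the stem ends in a voiced consonant (*jugiw*, *riz*, *dofosur*); -e when the stem ends in a vowel (*ojlela*, *uso*, *zokle*).
*nelka* — final sound /a/ (a vowel) → -e → *nelkae*.

nelkae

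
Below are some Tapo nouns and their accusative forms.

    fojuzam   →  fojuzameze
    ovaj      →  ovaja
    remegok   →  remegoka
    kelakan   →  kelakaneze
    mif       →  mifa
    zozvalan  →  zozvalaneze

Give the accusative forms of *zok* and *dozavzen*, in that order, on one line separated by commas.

The suffix is conditioned by the final consonant: -eze when the stem ends in a nasal (*fojuzam*, *kelakan*, *zozvalan*); -a when the stem ends in a non-nasal consonant (*ovaj*, *remegok*, *mif*).
*zok* — final consonant /k/ (non-nasal) → -a → *zoka*.
The final consonant of *dozavzen* is /n/, which is a nasal, so the suffix is -eze, giving *dozavzeneze*.

zoka, dozavzeneze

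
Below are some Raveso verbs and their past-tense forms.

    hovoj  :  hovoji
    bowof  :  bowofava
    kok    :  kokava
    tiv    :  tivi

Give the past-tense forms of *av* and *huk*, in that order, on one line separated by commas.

The pattern is voicing of the final consonant: -ava when the stem ends in a voiceless consonant (*bowof*, *kok*); -i when the stem ends in a voiced consonant (*hovoj*, *tiv*).
The final consonant of *av* is /v/, which is voiced, so the suffix is -i, giving *avi*.
*huk*: final consonant = /k/, voiceless → -ava → *hukava*.

avi, hukava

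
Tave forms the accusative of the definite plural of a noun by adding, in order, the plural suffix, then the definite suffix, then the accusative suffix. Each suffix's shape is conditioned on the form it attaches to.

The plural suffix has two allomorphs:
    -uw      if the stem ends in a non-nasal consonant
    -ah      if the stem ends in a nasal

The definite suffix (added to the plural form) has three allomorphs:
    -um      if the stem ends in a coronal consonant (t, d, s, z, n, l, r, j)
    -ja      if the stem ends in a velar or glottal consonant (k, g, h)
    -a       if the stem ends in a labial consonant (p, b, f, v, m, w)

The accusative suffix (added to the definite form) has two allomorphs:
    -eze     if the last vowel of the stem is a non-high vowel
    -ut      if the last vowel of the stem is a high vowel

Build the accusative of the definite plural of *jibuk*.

Since the final consonant of *jibuk* is /k/ (non-nasal), it takes -uw, giving *jibukuw*.
The final consonant of the plural form *jibukuw* is /w/, which is labial, so the definite suffix is -a, giving *jibukuwa*.
Since the last vowel of the definite form *jibukuwa* is /a/ (a non-high vowel), it takes -eze, giving *jibukuwaeze*.

jibukuwaeze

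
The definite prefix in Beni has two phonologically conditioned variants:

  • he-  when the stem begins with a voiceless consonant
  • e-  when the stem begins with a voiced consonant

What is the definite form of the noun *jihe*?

ejihe

Since the first consonant of *jihe* is /j/ (voiced), it takes e-, giving *ejihe*.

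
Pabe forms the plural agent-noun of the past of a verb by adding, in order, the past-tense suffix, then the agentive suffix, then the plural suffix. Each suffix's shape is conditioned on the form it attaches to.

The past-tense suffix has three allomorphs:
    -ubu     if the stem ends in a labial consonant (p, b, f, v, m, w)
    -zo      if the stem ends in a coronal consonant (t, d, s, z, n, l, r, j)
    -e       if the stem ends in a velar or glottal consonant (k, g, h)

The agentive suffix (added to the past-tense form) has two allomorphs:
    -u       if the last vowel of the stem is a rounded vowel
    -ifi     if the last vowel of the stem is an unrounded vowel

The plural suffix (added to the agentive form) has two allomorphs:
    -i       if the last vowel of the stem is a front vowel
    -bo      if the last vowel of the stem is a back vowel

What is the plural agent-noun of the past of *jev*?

Since the final consonant of *jev* is /v/ (labial), it takes -ubu, giving *jevubu*.
The past-tense form *jevubu*: last vowel = /u/, a rounded vowel → -u → *jevubuu*.
The agentive form *jevubuu* — last vowel /u/ (a back vowel) → -bo → *jevubuubo*.

jevubuubo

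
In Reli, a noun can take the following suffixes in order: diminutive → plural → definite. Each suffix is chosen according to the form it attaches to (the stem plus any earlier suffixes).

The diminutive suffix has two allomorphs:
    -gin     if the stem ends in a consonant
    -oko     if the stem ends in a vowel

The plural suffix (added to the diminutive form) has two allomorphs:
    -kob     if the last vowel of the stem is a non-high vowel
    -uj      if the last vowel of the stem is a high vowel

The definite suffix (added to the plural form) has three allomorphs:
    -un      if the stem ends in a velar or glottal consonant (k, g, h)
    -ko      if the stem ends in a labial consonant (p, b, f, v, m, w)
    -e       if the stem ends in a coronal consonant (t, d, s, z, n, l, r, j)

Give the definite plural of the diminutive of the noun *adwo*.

adwookokobko

Since the final sound of *adwo* is /o/ (a vowel), it takes -oko, giving *adwooko*.
Since the last vowel of the diminutive form *adwooko* is /o/ (a non-high vowel), it takes -kob, giving *adwookokob*.
The final consonant of the plural form *adwookokob* is /b/, which is labial, so the definite suffix is -ko, giving *adwookokobko*.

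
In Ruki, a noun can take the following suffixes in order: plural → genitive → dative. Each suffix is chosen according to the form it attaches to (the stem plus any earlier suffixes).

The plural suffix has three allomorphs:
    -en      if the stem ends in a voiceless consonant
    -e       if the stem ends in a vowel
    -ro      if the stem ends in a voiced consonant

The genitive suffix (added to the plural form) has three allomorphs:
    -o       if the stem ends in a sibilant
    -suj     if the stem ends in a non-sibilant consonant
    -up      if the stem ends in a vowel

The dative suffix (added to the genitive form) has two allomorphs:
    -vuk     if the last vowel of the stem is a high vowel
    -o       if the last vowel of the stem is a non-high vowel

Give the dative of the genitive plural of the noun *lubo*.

luboeupvuk

Since the final sound of *lubo* is /o/ (a vowel), it takes -e, giving *luboe*.
The plural form *luboe* — final sound /e/ (a vowel) → -up → *luboeup*.
The last vowel of the genitive form *luboeup* is /u/, which is a high vowel, so the dative suffix is -vuk, giving *luboeupvuk*.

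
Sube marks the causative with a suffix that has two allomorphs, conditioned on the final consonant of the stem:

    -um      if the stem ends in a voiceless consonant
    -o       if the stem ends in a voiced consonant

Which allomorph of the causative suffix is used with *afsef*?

-um

*afsef* — final consonant /f/ (voiceless) → -um.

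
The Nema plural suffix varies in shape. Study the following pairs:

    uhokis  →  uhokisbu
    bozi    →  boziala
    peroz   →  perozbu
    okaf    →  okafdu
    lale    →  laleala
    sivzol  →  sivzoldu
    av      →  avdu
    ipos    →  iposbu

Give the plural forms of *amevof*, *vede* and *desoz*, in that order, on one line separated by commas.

The suffix is conditioned by the final sound: -bu when the stem ends in a sibilant (*uhokis*, *peroz*, *ipos*); -du when the stem ends in a non-sibilant consonant (*okaf*, *sivzol*, *av*); -ala when the stem ends in a vowel (*bozi*, *lale*).
The final sound of *amevof* is /f/, which is a non-sibilant consonant, so the suffix is -du, giving *amevofdu*.
*vede* — final sound /e/ (a vowel) → -ala → *vedeala*.
The final sound of *desoz* is /z/, which is a sibilant, so the suffix is -bu, giving *desozbu*.

amevofdu, vedeala, desozbu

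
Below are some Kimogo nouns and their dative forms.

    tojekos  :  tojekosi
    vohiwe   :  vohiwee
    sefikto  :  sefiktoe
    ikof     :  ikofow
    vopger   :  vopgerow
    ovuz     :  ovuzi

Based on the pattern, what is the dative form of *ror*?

rorow

The pattern is sibilance of the final sound: -i when the stem ends in a sibilant (*tojekos*, *ovuz*); -ow when the stem ends in a non-sibilant consonant (*ikof*, *vopger*); -e when the stem ends in a vowel (*vohiwe*, *sefikto*).
Since the final sound of *ror* is /r/ (a non-sibilant consonant), it takes -ow, giving *rorow*.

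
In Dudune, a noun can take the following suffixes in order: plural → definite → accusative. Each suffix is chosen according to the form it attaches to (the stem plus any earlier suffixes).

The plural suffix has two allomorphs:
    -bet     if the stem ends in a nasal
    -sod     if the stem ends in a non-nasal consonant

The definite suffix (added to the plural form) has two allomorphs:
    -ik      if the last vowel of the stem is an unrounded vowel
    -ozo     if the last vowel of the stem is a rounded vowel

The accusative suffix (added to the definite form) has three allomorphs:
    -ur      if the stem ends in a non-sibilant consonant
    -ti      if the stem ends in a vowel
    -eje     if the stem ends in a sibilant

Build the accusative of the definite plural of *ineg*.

*ineg*: final consonant = /g/, non-nasal → -sod → *inegsod*.
Since the last vowel of the plural form *inegsod* is /o/ (a rounded vowel), it takes -ozo, giving *inegsodozo*.
Since the final sound of the definite form *inegsodozo* is /o/ (a vowel), it takes -ti, giving *inegsodozoti*.

inegsodozoti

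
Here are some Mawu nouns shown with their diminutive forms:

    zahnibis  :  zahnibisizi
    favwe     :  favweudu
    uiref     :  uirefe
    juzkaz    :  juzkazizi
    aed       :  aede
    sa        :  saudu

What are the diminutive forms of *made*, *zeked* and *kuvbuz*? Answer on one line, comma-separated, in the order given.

madeudu, zekede, kuvbuzizi

Looking at the final sound of each stem: -izi when the stem ends in a sibilant (*zahnibis*, *juzkaz*); -e when the stem ends in a non-sibilant consonant (*uiref*, *aed*); -udu when the stem ends in a vowel (*favwe*, *sa*).
Since the final sound of *made* is /e/ (a vowel), it takes -udu, giving *madeudu*.
The final sound of *zeked* is /d/, which is a non-sibilant consonant, so the suffix is -e, giving *zekede*.
Since the final sound of *kuvbuz* is /z/ (a sibilant), it takes -izi, giving *kuvbuzizi*.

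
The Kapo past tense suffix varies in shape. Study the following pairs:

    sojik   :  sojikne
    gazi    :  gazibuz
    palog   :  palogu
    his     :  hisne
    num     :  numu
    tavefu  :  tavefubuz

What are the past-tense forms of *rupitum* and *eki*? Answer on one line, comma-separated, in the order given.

rupitumu, ekibuz

The pattern is voicing of the final sound: -ne when the stem ends in a voiceless consonant (*sojik*, *his*); -u when the stem ends in a voiced consonant (*palog*, *num*); -buz when the stem ends in a vowel (*gazi*, *tavefu*).
*rupitum* — final sound /m/ (a voiced consonant) → -u → *rupitumu*.
*eki*: final sound = /i/, a vowel → -buz → *ekibuz*.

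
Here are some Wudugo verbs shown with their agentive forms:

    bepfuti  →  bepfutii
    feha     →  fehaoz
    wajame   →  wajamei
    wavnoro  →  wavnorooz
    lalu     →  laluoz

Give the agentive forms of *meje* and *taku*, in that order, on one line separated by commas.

The pattern is front/back vowel harmony: -i when the last vowel of the stem is a front vowel (*bepfuti*, *wajame*); -oz when the last vowel of the stem is a back vowel (*feha*, *wavnoro*, *lalu*).
Since the last vowel of *meje* is /e/ (a front vowel), it takes -i, giving *mejei*.
*taku* — last vowel /u/ (a back vowel) → -oz → *takuoz*.

mejei, takuoz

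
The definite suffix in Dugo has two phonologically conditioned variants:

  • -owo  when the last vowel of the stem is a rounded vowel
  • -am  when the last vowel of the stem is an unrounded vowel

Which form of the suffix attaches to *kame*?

-am

*kame*: last vowel = /e/, an unrounded vowel → -am.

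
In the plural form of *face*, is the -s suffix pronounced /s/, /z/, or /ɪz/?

/ɪz/

The stem *face* ends in a sibilant (/s, z, ʃ, ʒ, tʃ, dʒ/).
The plural suffix surfaces as /ɪz/ after sibilants, /s/ after other voiceless consonants, and /z/ after other voiced sounds.
So the plural -s on *face* is pronounced /ɪz/.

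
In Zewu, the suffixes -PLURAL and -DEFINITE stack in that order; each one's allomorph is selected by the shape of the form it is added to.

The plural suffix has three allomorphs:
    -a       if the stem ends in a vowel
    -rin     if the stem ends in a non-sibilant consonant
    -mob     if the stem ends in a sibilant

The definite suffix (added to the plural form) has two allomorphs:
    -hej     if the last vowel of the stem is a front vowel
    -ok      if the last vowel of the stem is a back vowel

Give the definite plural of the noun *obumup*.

The final sound of *obumup* is /p/, which is a non-sibilant consonant, so the plural suffix is -rin, giving *obumuprin*.
The last vowel of the plural form *obumuprin* is /i/, which is a front vowel, so the definite suffix is -hej, giving *obumuprinhej*.

obumuprinhej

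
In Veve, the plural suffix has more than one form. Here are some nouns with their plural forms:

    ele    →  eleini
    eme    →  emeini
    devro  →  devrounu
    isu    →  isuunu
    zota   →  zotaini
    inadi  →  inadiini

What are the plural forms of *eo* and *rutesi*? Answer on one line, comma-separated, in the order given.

Looking at the last vowel of each stem: -unu when the last vowel of the stem is a rounded vowel (*devro*, *isu*); -ini when the last vowel of the stem is an unrounded vowel (*ele*, *eme*, *zota*, *inadi*).
Since the last vowel of *eo* is /o/ (a rounded vowel), it takes -unu, giving *eounu*.
The last vowel of *rutesi* is /i/, which is an unrounded vowel, so the suffix is -ini, giving *rutesiini*.

eounu, rutesiini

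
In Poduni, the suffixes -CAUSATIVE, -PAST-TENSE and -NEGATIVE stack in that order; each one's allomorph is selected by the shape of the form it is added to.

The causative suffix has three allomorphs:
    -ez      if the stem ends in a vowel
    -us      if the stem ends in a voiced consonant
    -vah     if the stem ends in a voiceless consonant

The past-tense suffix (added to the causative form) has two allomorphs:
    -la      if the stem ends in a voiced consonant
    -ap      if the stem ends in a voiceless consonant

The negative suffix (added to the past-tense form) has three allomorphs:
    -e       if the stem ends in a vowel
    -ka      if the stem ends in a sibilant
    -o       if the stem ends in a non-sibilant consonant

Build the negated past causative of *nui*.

nuiezlae

The final sound of *nui* is /i/, which is a vowel, so the causative suffix is -ez, giving *nuiez*.
The final consonant of the causative form *nuiez* is /z/, which is voiced, so the past-tense suffix is -la, giving *nuiezla*.
Since the final sound of the past-tense form *nuiezla* is /a/ (a vowel), it takes -e, giving *nuiezlae*.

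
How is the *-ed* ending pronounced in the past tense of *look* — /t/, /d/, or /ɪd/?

The stem *look* ends in a voiceless consonant other than /t/.
The -ed suffix is realized as /ɪd/ after /t, d/; as /t/ after other voiceless consonants; and as /d/ after other voiced sounds.
So -ed on *look* is pronounced /t/.

/t/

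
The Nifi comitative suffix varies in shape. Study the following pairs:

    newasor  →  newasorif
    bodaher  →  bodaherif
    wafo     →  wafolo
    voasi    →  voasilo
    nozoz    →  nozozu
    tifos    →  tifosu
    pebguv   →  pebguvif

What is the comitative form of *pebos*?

The alternation tracks the final sound of the stem — -u when the stem ends in a sibilant (*nozoz*, *tifos*); -if when the stem ends in a non-sibilant consonant (*newasor*, *bodaher*, *pebguv*); -lo when the stem ends in a vowel (*wafo*, *voasi*).
Since the final sound of *pebos* is /s/ (a sibilant), it takes -u, giving *pebosu*.

pebosu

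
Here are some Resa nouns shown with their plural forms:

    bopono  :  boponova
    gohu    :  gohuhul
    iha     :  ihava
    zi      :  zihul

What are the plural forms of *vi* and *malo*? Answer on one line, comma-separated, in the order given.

The suffix is conditioned by the last vowel: -hul when the last vowel of the stem is a high vowel (*gohu*, *zi*); -va when the last vowel of the stem is a non-high vowel (*bopono*, *iha*).
The last vowel of *vi* is /i/, which is a high vowel, so the suffix is -hul, giving *vihul*.
Since the last vowel of *malo* is /o/ (a non-high vowel), it takes -va, giving *malova*.

vihul, malova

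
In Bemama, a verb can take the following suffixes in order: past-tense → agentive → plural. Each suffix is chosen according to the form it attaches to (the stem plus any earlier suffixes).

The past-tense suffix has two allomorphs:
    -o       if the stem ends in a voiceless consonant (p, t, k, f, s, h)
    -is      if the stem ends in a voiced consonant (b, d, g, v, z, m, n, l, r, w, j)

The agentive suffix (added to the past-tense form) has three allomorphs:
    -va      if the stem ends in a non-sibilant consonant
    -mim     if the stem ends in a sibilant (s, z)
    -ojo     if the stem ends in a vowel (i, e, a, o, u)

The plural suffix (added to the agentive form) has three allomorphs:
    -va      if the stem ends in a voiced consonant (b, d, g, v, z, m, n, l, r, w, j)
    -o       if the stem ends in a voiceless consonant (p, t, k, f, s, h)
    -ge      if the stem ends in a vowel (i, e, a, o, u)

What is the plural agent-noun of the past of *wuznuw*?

wuznuwismimva

Since the final consonant of *wuznuw* is /w/ (voiced), it takes -is, giving *wuznuwis*.
The past-tense form *wuznuwis*: final sound = /s/, a sibilant → -mim → *wuznuwismim*.
The final sound of the agentive form *wuznuwismim* is /m/, which is a voiced consonant, so the plural suffix is -va, giving *wuznuwismimva*.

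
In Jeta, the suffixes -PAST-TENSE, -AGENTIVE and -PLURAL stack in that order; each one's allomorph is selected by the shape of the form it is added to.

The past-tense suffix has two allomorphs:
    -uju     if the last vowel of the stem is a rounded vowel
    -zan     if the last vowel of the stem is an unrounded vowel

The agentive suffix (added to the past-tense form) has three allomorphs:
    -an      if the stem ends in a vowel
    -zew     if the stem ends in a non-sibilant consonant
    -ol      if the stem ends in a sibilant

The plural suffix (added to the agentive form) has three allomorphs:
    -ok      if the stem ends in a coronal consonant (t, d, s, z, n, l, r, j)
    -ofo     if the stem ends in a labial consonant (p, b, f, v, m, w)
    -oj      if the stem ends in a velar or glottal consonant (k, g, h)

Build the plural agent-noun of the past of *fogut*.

fogutujuanok

The last vowel of *fogut* is /u/, which is a rounded vowel, so the past-tense suffix is -uju, giving *fogutuju*.
The past-tense form *fogutuju*: final sound = /u/, a vowel → -an → *fogutujuan*.
The agentive form *fogutujuan* — final consonant /n/ (coronal) → -ok → *fogutujuanok*.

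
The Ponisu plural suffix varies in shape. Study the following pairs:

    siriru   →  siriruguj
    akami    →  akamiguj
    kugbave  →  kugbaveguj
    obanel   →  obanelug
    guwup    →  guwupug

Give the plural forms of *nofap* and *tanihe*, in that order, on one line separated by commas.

The suffix is conditioned by the final sound: -ug when the stem ends in a consonant (*obanel*, *guwup*); -guj when the stem ends in a vowel (*siriru*, *akami*, *kugbave*).
The final sound of *nofap* is /p/, which is a consonant, so the suffix is -ug, giving *nofapug*.
The final sound of *tanihe* is /e/, which is a vowel, so the suffix is -guj, giving *taniheguj*.

nofapug, taniheguj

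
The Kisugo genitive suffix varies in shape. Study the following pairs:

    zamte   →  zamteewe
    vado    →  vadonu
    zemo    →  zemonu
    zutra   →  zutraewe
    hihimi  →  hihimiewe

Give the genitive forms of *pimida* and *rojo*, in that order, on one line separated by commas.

The suffix is conditioned by the last vowel: -nu when the last vowel of the stem is a rounded vowel (*vado*, *zemo*); -ewe when the last vowel of the stem is an unrounded vowel (*zamte*, *zutra*, *hihimi*).
*pimida*: last vowel = /a/, an unrounded vowel → -ewe → *pimidaewe*.
Since the last vowel of *rojo* is /o/ (a rounded vowel), it takes -nu, giving *rojonu*.

pimidaewe, rojonu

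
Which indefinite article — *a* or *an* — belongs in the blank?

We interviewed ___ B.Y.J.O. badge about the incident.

The indefinite article is chosen by the initial *sound* of the following word, not its spelling.
The initialism *B.Y.J.O.* is read letter by letter; the first letter, B, is pronounced /biː/, which begins with a consonant sound.
So the article is *a*: We interviewed a B.Y.J.O. badge about the incident.

a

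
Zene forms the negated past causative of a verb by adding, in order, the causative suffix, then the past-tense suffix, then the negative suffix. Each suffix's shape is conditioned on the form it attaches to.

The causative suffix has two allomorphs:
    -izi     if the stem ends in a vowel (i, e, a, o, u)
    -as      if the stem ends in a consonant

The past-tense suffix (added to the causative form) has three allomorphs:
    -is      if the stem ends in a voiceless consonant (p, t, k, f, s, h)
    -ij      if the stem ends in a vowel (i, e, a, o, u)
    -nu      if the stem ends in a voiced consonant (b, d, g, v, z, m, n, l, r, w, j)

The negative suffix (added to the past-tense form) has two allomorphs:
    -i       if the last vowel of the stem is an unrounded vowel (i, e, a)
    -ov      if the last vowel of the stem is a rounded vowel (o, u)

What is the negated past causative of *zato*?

zatoiziiji

The final sound of *zato* is /o/, which is a vowel, so the causative suffix is -izi, giving *zatoizi*.
The causative form *zatoizi* — final sound /i/ (a vowel) → -ij → *zatoiziij*.
The last vowel of the past-tense form *zatoiziij* is /i/, which is an unrounded vowel, so the negative suffix is -i, giving *zatoiziiji*.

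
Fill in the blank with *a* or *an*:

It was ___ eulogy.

a

The indefinite article is chosen by the initial *sound* of the following word, not its spelling.
*eulogy* begins with the sound /juː/ (eu pronounced /juː/) — a consonant sound.
So the article is *a*: It was a eulogy.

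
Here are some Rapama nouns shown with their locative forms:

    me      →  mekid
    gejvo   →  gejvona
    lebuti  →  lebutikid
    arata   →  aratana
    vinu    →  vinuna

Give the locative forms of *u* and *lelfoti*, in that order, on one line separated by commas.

una, lelfotikid

The pattern is front/back vowel harmony: -kid when the last vowel of the stem is a front vowel (*me*, *lebuti*); -na when the last vowel of the stem is a back vowel (*gejvo*, *arata*, *vinu*).
Since the last vowel of *u* is /u/ (a back vowel), it takes -na, giving *una*.
Since the last vowel of *lelfoti* is /i/ (a front vowel), it takes -kid, giving *lelfotikid*.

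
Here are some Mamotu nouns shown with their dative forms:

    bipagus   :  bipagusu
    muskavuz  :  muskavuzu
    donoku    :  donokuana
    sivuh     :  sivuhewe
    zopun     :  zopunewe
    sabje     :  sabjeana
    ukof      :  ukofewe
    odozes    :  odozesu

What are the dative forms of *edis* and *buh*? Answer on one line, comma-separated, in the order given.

edisu, buhewe

The alternation tracks the final sound of the stem — -u when the stem ends in a sibilant (*bipagus*, *muskavuz*, *odozes*); -ewe when the stem ends in a non-sibilant consonant (*sivuh*, *zopun*, *ukof*); -ana when the stem ends in a vowel (*donoku*, *sabje*).
The final sound of *edis* is /s/, which is a sibilant, so the suffix is -u, giving *edisu*.
The final sound of *buh* is /h/, which is a non-sibilant consonant, so the suffix is -ewe, giving *buhewe*.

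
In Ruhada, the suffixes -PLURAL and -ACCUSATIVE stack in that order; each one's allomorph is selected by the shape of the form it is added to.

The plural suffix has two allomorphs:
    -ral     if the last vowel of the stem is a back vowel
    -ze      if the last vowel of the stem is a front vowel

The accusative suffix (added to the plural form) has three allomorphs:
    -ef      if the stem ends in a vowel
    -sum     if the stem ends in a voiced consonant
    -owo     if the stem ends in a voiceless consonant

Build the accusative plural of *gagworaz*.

gagworazralsum

*gagworaz* — last vowel /a/ (a back vowel) → -ral → *gagworazral*.
Since the final sound of the plural form *gagworazral* is /l/ (a voiced consonant), it takes -sum, giving *gagworazralsum*.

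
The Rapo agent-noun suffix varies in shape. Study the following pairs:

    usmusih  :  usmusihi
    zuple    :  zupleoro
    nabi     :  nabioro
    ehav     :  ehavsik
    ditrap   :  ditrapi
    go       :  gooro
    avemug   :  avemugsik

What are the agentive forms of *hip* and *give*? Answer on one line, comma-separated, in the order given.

hipi, giveoro

The pattern is voicing of the final sound: -i when the stem ends in a voiceless consonant (*usmusih*, *ditrap*); -sik when the stem ends in a voiced consonant (*ehav*, *avemug*); -oro when the stem ends in a vowel (*zuple*, *nabi*, *go*).
Since the final sound of *hip* is /p/ (a voiceless consonant), it takes -i, giving *hipi*.
*give* — final sound /e/ (a vowel) → -oro → *giveoro*.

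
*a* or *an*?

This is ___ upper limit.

The indefinite article is chosen by the initial *sound* of the following word, not its spelling.
*upper* begins with the sound /ʌ/ (u pronounced /ʌ/) — a vowel sound.
So the article is *an*: This is an upper limit.

an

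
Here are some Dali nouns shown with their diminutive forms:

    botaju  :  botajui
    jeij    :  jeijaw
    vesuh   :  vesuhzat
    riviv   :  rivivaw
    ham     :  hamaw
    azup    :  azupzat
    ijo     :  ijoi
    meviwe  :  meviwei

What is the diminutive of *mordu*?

The pattern is voicing of the final sound: -zat when the stem ends in a voiceless consonant (*vesuh*, *azup*); -aw when the stem ends in a voiced consonant (*jeij*, *riviv*, *ham*); -i when the stem ends in a vowel (*botaju*, *ijo*, *meviwe*).
*mordu*: final sound = /u/, a vowel → -i → *mordui*.

mordui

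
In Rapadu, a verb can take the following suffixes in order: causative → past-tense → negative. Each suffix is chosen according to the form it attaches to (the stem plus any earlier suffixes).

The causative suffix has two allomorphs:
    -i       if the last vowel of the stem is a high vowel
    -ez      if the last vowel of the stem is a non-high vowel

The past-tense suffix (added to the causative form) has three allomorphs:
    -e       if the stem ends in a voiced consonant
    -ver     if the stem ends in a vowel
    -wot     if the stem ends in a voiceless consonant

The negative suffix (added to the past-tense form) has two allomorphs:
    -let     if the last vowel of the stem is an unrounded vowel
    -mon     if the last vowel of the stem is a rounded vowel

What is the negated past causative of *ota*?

The last vowel of *ota* is /a/, which is a non-high vowel, so the causative suffix is -ez, giving *otaez*.
Since the final sound of the causative form *otaez* is /z/ (a voiced consonant), it takes -e, giving *otaeze*.
Since the last vowel of the past-tense form *otaeze* is /e/ (an unrounded vowel), it takes -let, giving *otaezelet*.

otaezelet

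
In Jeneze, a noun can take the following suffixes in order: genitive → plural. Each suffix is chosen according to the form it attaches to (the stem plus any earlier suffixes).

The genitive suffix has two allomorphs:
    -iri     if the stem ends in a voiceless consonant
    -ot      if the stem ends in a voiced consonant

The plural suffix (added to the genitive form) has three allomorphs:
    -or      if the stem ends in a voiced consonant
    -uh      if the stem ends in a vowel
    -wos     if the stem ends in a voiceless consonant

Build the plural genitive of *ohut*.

ohutiriuh

*ohut* — final consonant /t/ (voiceless) → -iri → *ohutiri*.
The final sound of the genitive form *ohutiri* is /i/, which is a vowel, so the plural suffix is -uh, giving *ohutiriuh*.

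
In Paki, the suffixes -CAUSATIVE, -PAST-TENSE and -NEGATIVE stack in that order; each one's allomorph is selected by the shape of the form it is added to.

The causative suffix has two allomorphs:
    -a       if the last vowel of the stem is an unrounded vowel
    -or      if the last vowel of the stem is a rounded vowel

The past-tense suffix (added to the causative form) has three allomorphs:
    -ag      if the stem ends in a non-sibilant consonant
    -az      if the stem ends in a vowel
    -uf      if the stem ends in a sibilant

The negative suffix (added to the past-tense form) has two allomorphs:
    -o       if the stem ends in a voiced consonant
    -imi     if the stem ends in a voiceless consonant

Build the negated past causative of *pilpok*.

Since the last vowel of *pilpok* is /o/ (a rounded vowel), it takes -or, giving *pilpokor*.
The causative form *pilpokor* — final sound /r/ (a non-sibilant consonant) → -ag → *pilpokorag*.
Since the final consonant of the past-tense form *pilpokorag* is /g/ (voiced), it takes -o, giving *pilpokorago*.

pilpokorago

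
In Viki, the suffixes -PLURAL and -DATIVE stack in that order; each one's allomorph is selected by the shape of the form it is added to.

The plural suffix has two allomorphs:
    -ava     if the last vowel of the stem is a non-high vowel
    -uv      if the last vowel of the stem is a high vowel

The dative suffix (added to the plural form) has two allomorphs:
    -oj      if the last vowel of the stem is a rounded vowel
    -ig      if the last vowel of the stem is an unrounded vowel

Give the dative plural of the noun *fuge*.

fugeavaig

The last vowel of *fuge* is /e/, which is a non-high vowel, so the plural suffix is -ava, giving *fugeava*.
The plural form *fugeava* — last vowel /a/ (an unrounded vowel) → -ig → *fugeavaig*.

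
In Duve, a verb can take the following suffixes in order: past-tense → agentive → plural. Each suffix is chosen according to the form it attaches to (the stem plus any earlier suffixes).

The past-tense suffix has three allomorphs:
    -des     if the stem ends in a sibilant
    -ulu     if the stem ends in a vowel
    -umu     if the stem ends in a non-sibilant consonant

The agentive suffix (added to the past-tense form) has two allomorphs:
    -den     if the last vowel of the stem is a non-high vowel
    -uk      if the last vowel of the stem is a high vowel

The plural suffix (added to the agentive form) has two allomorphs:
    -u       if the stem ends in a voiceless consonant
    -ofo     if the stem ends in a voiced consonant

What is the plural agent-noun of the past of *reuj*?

reujumuuku

*reuj*: final sound = /j/, a non-sibilant consonant → -umu → *reujumu*.
The past-tense form *reujumu* — last vowel /u/ (a high vowel) → -uk → *reujumuuk*.
Since the final consonant of the agentive form *reujumuuk* is /k/ (voiceless), it takes -u, giving *reujumuuku*.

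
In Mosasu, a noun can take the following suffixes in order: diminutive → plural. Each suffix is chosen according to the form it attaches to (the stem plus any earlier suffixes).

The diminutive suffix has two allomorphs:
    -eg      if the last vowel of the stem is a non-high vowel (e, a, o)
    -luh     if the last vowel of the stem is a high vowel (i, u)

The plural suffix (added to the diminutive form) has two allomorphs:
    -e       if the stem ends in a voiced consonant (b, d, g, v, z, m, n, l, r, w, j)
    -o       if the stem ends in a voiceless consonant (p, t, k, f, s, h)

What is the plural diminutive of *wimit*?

*wimit* — last vowel /i/ (a high vowel) → -luh → *wimitluh*.
The diminutive form *wimitluh*: final consonant = /h/, voiceless → -o → *wimitluho*.

wimitluho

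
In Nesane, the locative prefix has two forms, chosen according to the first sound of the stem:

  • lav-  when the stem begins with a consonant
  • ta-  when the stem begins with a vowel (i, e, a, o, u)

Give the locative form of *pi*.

Since the first sound of *pi* is /p/ (a consonant), it takes lav-, giving *lavpi*.

lavpi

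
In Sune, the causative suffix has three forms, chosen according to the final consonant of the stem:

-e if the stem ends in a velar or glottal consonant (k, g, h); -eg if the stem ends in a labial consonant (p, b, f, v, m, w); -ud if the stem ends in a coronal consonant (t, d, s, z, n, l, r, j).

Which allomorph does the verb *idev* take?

-eg

*idev* — final consonant /v/ (labial) → -eg.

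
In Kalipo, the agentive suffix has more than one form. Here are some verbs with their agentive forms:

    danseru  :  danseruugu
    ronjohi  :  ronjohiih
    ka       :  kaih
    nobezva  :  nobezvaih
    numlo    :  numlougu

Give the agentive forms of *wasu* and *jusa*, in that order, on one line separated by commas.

wasuugu, jusaih

The suffix is conditioned by the last vowel: -ugu when the last vowel of the stem is a rounded vowel (*danseru*, *numlo*); -ih when the last vowel of the stem is an unrounded vowel (*ronjohi*, *ka*, *nobezva*).
The last vowel of *wasu* is /u/, which is a rounded vowel, so the suffix is -ugu, giving *wasuugu*.
*jusa* — last vowel /a/ (an unrounded vowel) → -ih → *jusaih*.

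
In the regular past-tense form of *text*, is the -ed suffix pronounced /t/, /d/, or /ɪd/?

The stem *text* ends in /t/ or /d/.
The -ed suffix is realized as /ɪd/ after /t, d/; as /t/ after other voiceless consonants; and as /d/ after other voiced sounds.
So -ed on *text* is pronounced /ɪd/.

/ɪd/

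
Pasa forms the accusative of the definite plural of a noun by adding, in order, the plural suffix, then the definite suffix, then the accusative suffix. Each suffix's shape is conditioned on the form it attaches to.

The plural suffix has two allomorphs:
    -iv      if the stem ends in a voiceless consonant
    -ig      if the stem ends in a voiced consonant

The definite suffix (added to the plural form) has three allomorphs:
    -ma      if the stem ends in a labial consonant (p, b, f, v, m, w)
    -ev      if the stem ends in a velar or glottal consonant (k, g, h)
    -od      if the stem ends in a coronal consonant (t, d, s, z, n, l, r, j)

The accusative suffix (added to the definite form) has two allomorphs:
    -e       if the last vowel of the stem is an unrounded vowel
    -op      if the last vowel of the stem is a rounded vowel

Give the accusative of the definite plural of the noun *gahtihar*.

Since the final consonant of *gahtihar* is /r/ (voiced), it takes -ig, giving *gahtiharig*.
The final consonant of the plural form *gahtiharig* is /g/, which is velar/glottal, so the definite suffix is -ev, giving *gahtiharigev*.
The definite form *gahtiharigev*: last vowel = /e/, an unrounded vowel → -e → *gahtiharigeve*.

gahtiharigeve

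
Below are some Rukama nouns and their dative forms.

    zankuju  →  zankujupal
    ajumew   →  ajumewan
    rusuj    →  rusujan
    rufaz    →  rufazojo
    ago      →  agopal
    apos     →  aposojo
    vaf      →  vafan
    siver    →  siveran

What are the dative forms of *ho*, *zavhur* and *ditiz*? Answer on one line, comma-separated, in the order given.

hopal, zavhuran, ditizojo

The suffix is conditioned by the final sound: -ojo when the stem ends in a sibilant (*rufaz*, *apos*); -an when the stem ends in a non-sibilant consonant (*ajumew*, *rusuj*, *vaf*, *siver*); -pal when the stem ends in a vowel (*zankuju*, *ago*).
*ho* — final sound /o/ (a vowel) → -pal → *hopal*.
*zavhur*: final sound = /r/, a non-sibilant consonant → -an → *zavhuran*.
*ditiz* — final sound /z/ (a sibilant) → -ojo → *ditizojo*.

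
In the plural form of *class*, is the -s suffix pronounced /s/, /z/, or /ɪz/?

/ɪz/

The stem *class* ends in a sibilant (/s, z, ʃ, ʒ, tʃ, dʒ/).
The plural suffix surfaces as /ɪz/ after sibilants, /s/ after other voiceless consonants, and /z/ after other voiced sounds.
So the plural -s on *class* is pronounced /ɪz/.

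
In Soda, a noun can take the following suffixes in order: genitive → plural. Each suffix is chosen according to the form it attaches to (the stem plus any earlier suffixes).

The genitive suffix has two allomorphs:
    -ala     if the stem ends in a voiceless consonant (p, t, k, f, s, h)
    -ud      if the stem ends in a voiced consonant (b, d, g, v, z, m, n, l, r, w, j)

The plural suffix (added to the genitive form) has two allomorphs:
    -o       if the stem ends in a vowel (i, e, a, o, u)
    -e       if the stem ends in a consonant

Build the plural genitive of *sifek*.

Since the final consonant of *sifek* is /k/ (voiceless), it takes -ala, giving *sifekala*.
The genitive form *sifekala* — final sound /a/ (a vowel) → -o → *sifekalao*.

sifekalao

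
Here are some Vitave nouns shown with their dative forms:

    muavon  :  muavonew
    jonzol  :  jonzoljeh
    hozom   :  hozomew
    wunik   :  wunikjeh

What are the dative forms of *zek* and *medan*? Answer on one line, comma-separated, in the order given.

The suffix is conditioned by the final consonant: -ew when the stem ends in a nasal (*muavon*, *hozom*); -jeh when the stem ends in a non-nasal consonant (*jonzol*, *wunik*).
Since the final consonant of *zek* is /k/ (non-nasal), it takes -jeh, giving *zekjeh*.
The final consonant of *medan* is /n/, which is a nasal, so the suffix is -ew, giving *medanew*.

zekjeh, medanew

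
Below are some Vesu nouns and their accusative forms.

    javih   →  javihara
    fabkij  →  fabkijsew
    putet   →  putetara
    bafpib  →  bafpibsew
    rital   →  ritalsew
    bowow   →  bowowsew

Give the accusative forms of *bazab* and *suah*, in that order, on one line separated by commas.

bazabsew, suahara

Looking at the final consonant of each stem: -ara when the stem ends in a voiceless consonant (*javih*, *putet*); -sew when the stem ends in a voiced consonant (*fabkij*, *bafpib*, *rital*, *bowow*).
The final consonant of *bazab* is /b/, which is voiced, so the suffix is -sew, giving *bazabsew*.
*suah* — final consonant /h/ (voiceless) → -ara → *suahara*.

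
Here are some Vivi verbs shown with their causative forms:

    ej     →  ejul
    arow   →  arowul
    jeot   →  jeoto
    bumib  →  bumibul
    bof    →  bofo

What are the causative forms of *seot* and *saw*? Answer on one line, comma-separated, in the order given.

seoto, sawul

The alternation tracks the final consonant of the stem — -o when the stem ends in a voiceless consonant (*jeot*, *bof*); -ul when the stem ends in a voiced consonant (*ej*, *arow*, *bumib*).
Since the final consonant of *seot* is /t/ (voiceless), it takes -o, giving *seoto*.
The final consonant of *saw* is /w/, which is voiced, so the suffix is -ul, giving *sawul*.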